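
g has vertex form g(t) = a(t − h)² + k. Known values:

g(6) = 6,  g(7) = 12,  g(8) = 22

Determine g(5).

4

First differences 6, 10; second difference 4 = 2a, so a = 2.
Expanding, the t-coefficient is −2ah = -4h; matching it to the data gives h = 5, and then k = 4.
So g(t) = 2(t − 5)² + 4.
g(5) = 2·0² + 4 = 4.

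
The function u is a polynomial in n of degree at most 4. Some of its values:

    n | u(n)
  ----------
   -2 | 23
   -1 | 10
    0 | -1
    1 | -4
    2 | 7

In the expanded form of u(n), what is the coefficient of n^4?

0

First differences: -13, -11, -3, 11. Second differences: 2, 8, 14. Third differences: 6, 6.
Level-3 differences are constant, so u has degree 3.
Fitting a degree-3 polynomial gives u(n) = n³ + 4n² - 8n - 1.
The coefficient of n^4 is 0.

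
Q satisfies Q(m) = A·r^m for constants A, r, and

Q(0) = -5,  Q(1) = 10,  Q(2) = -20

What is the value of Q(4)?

-80

Consecutive ratio: 10/(-5) = -2, and -20/10 = -2, so r = -2.
Then A·(-2)^0 = -5 gives A = -5, and Q(m) = -5·(-2)^m.
Q(4) = -5·(-2)^4 = -80.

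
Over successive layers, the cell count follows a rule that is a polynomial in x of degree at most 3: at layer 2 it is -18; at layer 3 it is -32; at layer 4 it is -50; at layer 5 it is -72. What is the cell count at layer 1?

-8

Write the value at x as s(x).
First differences: -14, -18, -22. Second differences: -4, -4.
Level-2 differences are constant, so s has degree 2.
Fitting a degree-2 polynomial gives s(x) = -2x² - 4x - 2.
Then s(1) = -8.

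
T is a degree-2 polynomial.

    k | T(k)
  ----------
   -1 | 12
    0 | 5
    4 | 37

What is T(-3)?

Write T(k) = ak² + bk + c; the 3 given values yield a linear system in the 3 coefficients.
Solving, T(k) = 3k² - 4k + 5.
Then T(-3) = 44.

44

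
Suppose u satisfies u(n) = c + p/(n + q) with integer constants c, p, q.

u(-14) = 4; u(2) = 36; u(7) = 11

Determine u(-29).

(u(n) − c)(n + q) = p for each data point; the three points give a linear system in c and q, then p follows.
Solving: c = 6, q = -1, p = 30, so u(n) = 6 + 30/(n − 1).
Then u(-29) = 6 + 30/(-30) = 5.

5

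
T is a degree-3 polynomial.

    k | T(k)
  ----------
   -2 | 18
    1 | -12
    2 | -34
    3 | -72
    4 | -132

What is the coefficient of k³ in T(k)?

-1

Write T(k) = ak³ + bk² + ck + d; the 5 given values yield a linear system in the 4 coefficients.
Solving, T(k) = -k³ - 2k² - 9k.
The coefficient of k³ is -1.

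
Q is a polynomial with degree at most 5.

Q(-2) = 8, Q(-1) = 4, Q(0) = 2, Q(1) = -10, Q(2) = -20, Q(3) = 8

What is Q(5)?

First differences: -4, -2, -12, -10, 28. Second differences: 2, -10, 2, 38. Third differences: -12, 12, 36. Fourth differences: 24, 24.
Level-4 differences are constant, so Q has degree 4.
Fitting a degree-4 polynomial gives Q(m) = m^4 - 6m² - 7m + 2.
Then Q(5) = 442.

442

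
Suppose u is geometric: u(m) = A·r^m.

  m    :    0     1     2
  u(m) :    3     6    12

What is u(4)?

48

Consecutive ratio: 6/3 = 2, and 12/6 = 2, so r = 2.
Then A·2^0 = 3 gives A = 3, and u(m) = 3·2^m.
u(4) = 3·2^4 = 48.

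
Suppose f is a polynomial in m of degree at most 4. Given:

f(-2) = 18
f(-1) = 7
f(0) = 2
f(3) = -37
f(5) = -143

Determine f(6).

-238

Write f(m) = am^4 + bm³ + cm² + dm + e; the 5 given values yield a linear system in the 5 coefficients.
Solving, the leading coefficient vanishes, and f(m) = -m³ - 4m + 2.
Then f(6) = -238.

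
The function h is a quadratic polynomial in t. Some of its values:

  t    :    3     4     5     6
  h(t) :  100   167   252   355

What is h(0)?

First differences: 67, 85, 103. Second differences: 18, 18.
Level-2 differences are constant, so h has degree 2.
Fitting a degree-2 polynomial gives h(t) = 9t² + 4t + 7.
Then h(0) = 7.

7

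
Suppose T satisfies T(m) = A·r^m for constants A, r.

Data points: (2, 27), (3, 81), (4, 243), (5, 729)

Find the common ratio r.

Consecutive ratio: 81/27 = 3, and 243/81 = 3, so r = 3.
Then A·3^2 = 27 gives A = 3, and T(m) = 3·3^m.

3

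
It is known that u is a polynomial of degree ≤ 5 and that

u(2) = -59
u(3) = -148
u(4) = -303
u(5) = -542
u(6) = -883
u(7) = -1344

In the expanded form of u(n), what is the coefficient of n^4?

First differences: -89, -155, -239, -341, -461. Second differences: -66, -84, -102, -120. Third differences: -18, -18, -18.
Level-3 differences are constant, so u has degree 3.
Fitting a degree-3 polynomial gives u(n) = -3n³ - 6n² - 2n - 7.
The coefficient of n^4 is 0.

0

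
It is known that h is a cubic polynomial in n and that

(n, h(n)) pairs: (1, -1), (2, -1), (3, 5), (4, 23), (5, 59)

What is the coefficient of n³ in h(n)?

First differences: 0, 6, 18, 36. Second differences: 6, 12, 18. Third differences: 6, 6.
Level-3 differences are constant, so h has degree 3.
Fitting a degree-3 polynomial gives h(n) = n³ - 3n² + 2n - 1.
The coefficient of n³ is 1.

1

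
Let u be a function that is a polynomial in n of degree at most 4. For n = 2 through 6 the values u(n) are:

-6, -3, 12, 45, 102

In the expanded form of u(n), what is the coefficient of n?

-1

First differences: 3, 15, 33, 57. Second differences: 12, 18, 24. Third differences: 6, 6.
Level-3 differences are constant, so u has degree 3.
Fitting a degree-3 polynomial gives u(n) = n³ - 3n² - n.
The coefficient of n is -1.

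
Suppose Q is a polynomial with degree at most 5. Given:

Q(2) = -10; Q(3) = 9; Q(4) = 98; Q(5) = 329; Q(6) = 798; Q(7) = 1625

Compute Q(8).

First differences: 19, 89, 231, 469, 827. Second differences: 70, 142, 238, 358. Third differences: 72, 96, 120. Fourth differences: 24, 24.
Level-4 differences are constant, so Q has degree 4.
Extending the table by one column gives the next first difference 1329, so Q(8) = 1625 + 1329 = 2954.

2954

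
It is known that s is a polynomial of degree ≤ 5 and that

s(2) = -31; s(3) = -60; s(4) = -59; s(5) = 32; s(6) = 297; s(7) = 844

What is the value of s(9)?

Write s(m) = am^5 + bm^4 + cm³ + dm² + em + p; the 6 given values yield a linear system in the 6 coefficients.
Solving, the leading coefficient vanishes, and s(m) = m^4 - 4m³ - 4m² + 2m - 3.
Then s(9) = 3336.

3336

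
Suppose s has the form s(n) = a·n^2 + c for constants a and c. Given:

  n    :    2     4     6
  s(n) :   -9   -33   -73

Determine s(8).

From s(2) = -9 and s(4) = -33: 4a + c = -9 and 16a + c = -33.
Subtracting: 12a = -24, so a = -2; then c = -9 − (-2)·4 = -1.
So s(n) = -2n² − 1, and s(8) = -129.

-129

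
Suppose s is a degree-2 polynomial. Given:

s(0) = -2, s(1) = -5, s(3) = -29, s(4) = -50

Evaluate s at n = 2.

-14

Write s(n) = an² + bn + c; the 4 given values yield a linear system in the 3 coefficients.
Solving, s(n) = -3n² - 2.
Then s(2) = -14.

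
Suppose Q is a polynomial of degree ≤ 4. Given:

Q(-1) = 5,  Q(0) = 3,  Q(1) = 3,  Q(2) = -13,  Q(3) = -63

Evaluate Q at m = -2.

Write Q(m) = am^4 + bm³ + cm² + dm + e; the 5 given values yield a linear system in the 5 coefficients.
Solving, the leading coefficient vanishes, and Q(m) = -3m³ + m² + 2m + 3.
Then Q(-2) = 27.

27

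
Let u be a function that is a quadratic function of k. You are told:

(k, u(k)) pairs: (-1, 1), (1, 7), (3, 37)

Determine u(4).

Write u(k) = ak² + bk + c; the 3 given values yield a linear system in the 3 coefficients.
Solving, u(k) = 3k² + 3k + 1.
Then u(4) = 61.

61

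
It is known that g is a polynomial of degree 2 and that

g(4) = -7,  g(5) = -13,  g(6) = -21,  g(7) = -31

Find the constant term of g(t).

Write g(t) = at² + bt + c; the 4 given values yield a linear system in the 3 coefficients.
Solving, g(t) = -t² + 3t - 3.
The constant term is g(0) = -3.

-3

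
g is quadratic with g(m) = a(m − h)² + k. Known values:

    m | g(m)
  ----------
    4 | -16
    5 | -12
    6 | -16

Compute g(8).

-48

First differences 4, -4; second difference -8 = 2a, so a = -4.
Expanding, the m-coefficient is −2ah = 8h; matching it to the data gives h = 5, and then k = -12.
So g(m) = -4(m − 5)² − 12.
g(8) = -4·3² − 12 = -48.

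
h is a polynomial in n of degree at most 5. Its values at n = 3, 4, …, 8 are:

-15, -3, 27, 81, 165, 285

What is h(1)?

-9

Write h(n) = an^5 + bn^4 + cn³ + dn² + en + p; the 6 given values yield a linear system in the 6 coefficients.
Solving, the top 2 coefficients vanish, and h(n) = n³ - 3n² - 4n - 3.
Then h(1) = -9.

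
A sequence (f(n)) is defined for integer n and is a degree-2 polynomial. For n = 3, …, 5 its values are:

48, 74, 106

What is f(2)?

Write f(n) = an² + bn + c; the 3 given values yield a linear system in the 3 coefficients.
Solving, f(n) = 3n² + 5n + 6.
Then f(2) = 28.

28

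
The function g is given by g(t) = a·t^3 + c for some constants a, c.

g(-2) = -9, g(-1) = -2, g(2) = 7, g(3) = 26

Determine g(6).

From g(-2) = -9 and g(-1) = -2: -8a + c = -9 and -1a + c = -2.
Subtracting: 7a = 7, so a = 1; then c = -9 − 1·(-8) = -1.
So g(t) = 1t³ − 1, and g(6) = 215.

215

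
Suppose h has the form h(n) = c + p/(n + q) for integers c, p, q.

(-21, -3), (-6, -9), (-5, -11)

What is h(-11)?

(h(n) − c)(n + q) = p for each data point; the three points give a linear system in c and q, then p follows.
Solving: c = -1, q = 1, p = 40, so h(n) = -1 + 40/(n + 1).
Then h(-11) = -1 + 40/(-10) = -5.

-5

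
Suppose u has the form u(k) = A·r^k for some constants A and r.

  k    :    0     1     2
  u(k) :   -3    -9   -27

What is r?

3

Consecutive ratio: -9/(-3) = 3, and -27/(-9) = 3, so r = 3.
Then A·3^0 = -3 gives A = -3, and u(k) = -3·3^k.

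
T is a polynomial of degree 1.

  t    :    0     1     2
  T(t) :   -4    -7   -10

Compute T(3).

Write T(t) = at + b; the 3 given values yield a linear system in the 2 coefficients.
Solving, T(t) = -3t - 4.
Then T(3) = -13.

-13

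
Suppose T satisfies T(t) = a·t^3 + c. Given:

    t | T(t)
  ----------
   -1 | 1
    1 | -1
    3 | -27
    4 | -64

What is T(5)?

-125

From T(-1) = 1 and T(1) = -1: -1a + c = 1 and 1a + c = -1.
Subtracting: 2a = -2, so a = -1; then c = 1 − (-1)·(-1) = 0.
So T(t) = -1t³ + 0, and T(5) = -125.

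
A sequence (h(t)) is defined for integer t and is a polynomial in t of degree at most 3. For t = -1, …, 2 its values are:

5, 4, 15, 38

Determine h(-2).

18

First differences: -1, 11, 23. Second differences: 12, 12.
Level-2 differences are constant, so h has degree 2.
Fitting a degree-2 polynomial gives h(t) = 6t² + 5t + 4.
Then h(-2) = 18.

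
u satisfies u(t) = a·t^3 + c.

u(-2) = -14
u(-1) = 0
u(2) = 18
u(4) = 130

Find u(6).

From u(-2) = -14 and u(-1) = 0: -8a + c = -14 and -1a + c = 0.
Subtracting: 7a = 14, so a = 2; then c = -14 − 2·(-8) = 2.
So u(t) = 2t³ + 2, and u(6) = 434.

434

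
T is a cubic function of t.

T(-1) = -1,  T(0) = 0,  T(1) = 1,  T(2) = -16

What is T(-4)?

176

Write T(t) = at³ + bt² + ct + d; the 4 given values yield a linear system in the 4 coefficients.
Solving, T(t) = -3t³ + 4t.
Then T(-4) = 176.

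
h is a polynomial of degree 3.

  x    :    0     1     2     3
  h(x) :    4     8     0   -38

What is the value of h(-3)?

100

Write h(x) = ax³ + bx² + cx + d; the 4 given values yield a linear system in the 4 coefficients.
Solving, h(x) = -3x³ + 3x² + 4x + 4.
Then h(-3) = 100.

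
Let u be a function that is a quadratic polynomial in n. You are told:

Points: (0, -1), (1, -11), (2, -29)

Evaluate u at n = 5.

Write u(n) = an² + bn + c; the 3 given values yield a linear system in the 3 coefficients.
Solving, u(n) = -4n² - 6n - 1.
Then u(5) = -131.

-131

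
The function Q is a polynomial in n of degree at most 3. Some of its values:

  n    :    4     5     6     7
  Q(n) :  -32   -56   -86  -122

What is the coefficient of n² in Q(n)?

-3

First differences: -24, -30, -36. Second differences: -6, -6.
Level-2 differences are constant, so Q has degree 2.
Fitting a degree-2 polynomial gives Q(n) = -3n² + 3n + 4.
The coefficient of n² is -3.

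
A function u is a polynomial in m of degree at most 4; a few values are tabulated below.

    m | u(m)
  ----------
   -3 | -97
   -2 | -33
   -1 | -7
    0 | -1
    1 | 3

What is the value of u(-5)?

Write u(m) = am^4 + bm³ + cm² + dm + e; the 5 given values yield a linear system in the 5 coefficients.
Solving, the leading coefficient vanishes, and u(m) = 3m³ - m² + 2m - 1.
Then u(-5) = -411.

-411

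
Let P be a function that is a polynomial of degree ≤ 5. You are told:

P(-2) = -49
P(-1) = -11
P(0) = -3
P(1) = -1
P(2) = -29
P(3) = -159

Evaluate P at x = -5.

-1303

First differences: 38, 8, 2, -28, -130. Second differences: -30, -6, -30, -102. Third differences: 24, -24, -72. Fourth differences: -48, -48.
Level-4 differences are constant, so P has degree 4.
Fitting a degree-4 polynomial gives P(x) = -2x^4 - x² + 5x - 3.
Then P(-5) = -1303.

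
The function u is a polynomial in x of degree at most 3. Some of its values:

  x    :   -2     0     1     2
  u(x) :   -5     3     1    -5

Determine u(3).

Write u(x) = ax³ + bx² + cx + d; the 4 given values yield a linear system in the 4 coefficients.
Solving, the leading coefficient vanishes, and u(x) = -2x² + 3.
Then u(3) = -15.

-15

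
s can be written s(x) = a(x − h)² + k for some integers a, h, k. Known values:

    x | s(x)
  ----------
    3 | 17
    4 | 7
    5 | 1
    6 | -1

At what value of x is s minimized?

6

First differences -10, -6, -2; second difference 4 = 2a, so a = 2.
Expanding, the x-coefficient is −2ah = -4h; matching it to the data gives h = 6, and then k = -1.
So s(x) = 2(x − 6)² − 1.
Hence h = 6.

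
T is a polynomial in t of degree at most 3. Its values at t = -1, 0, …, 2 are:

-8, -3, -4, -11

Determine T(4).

Write T(t) = at³ + bt² + ct + d; the 4 given values yield a linear system in the 4 coefficients.
Solving, the leading coefficient vanishes, and T(t) = -3t² + 2t - 3.
Then T(4) = -43.

-43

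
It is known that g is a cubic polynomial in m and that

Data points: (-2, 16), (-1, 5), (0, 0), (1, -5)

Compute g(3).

Write g(m) = am³ + bm² + cm + d; the 4 given values yield a linear system in the 4 coefficients.
Solving, g(m) = -m³ - 4m.
Then g(3) = -39.

-39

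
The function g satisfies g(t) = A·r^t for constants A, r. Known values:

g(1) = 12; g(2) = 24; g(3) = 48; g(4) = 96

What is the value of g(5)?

Consecutive ratio: 24/12 = 2, and 48/24 = 2, so r = 2.
Then A·2^1 = 12 gives A = 6, and g(t) = 6·2^t.
g(5) = 6·2^5 = 192.

192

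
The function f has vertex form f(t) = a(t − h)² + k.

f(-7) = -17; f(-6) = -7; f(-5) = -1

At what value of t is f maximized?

First differences 10, 6; second difference -4 = 2a, so a = -2.
Expanding, the t-coefficient is −2ah = 4h; matching it to the data gives h = -4, and then k = 1.
So f(t) = -2(t + 4)² + 1.
Hence h = -4.

-4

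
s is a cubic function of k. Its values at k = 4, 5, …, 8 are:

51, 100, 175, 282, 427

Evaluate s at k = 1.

0

First differences: 49, 75, 107, 145. Second differences: 26, 32, 38. Third differences: 6, 6.
Level-3 differences are constant, so s has degree 3.
Fitting a degree-3 polynomial gives s(k) = k³ - 2k² + 6k - 5.
Then s(1) = 0.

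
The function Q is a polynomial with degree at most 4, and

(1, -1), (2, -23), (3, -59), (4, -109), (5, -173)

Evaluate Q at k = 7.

-343

First differences: -22, -36, -50, -64. Second differences: -14, -14, -14.
Level-2 differences are constant, so Q has degree 2.
Fitting a degree-2 polynomial gives Q(k) = -7k² - k + 7.
Then Q(7) = -343.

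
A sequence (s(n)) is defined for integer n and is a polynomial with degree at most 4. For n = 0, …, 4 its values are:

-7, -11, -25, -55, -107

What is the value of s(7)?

-455

First differences: -4, -14, -30, -52. Second differences: -10, -16, -22. Third differences: -6, -6.
Level-3 differences are constant, so s has degree 3.
Fitting a degree-3 polynomial gives s(n) = -n³ - 2n² - n - 7.
Then s(7) = -455.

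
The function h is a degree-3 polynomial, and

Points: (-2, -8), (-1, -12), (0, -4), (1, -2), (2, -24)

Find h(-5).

256

First differences: -4, 8, 2, -22. Second differences: 12, -6, -24. Third differences: -18, -18.
Level-3 differences are constant, so h has degree 3.
Fitting a degree-3 polynomial gives h(k) = -3k³ - 3k² + 8k - 4.
Then h(-5) = 256.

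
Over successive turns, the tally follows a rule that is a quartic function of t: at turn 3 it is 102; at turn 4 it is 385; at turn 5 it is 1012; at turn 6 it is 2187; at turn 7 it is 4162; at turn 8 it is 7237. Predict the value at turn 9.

11760

Write the value at t as h(t).
First differences: 283, 627, 1175, 1975, 3075. Second differences: 344, 548, 800, 1100. Third differences: 204, 252, 300. Fourth differences: 48, 48.
Level-4 differences are constant, so h has degree 4.
Fitting a degree-4 polynomial gives h(t) = 2t^4 - 2t³ + 2t² - 7t - 3.
Then h(9) = 11760.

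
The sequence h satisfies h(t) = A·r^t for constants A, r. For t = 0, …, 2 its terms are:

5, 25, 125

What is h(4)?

3125

Consecutive ratio: 25/5 = 5, and 125/25 = 5, so r = 5.
Then A·5^0 = 5 gives A = 5, and h(t) = 5·5^t.
h(4) = 5·5^4 = 3125.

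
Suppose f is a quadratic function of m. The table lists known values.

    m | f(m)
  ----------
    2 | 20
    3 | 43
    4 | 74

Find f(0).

-2

Write f(m) = am² + bm + c; the 3 given values yield a linear system in the 3 coefficients.
Solving, f(m) = 4m² + 3m - 2.
Then f(0) = -2.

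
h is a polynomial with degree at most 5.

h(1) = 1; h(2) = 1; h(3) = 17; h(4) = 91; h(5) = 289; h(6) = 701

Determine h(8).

First differences: 0, 16, 74, 198, 412. Second differences: 16, 58, 124, 214. Third differences: 42, 66, 90. Fourth differences: 24, 24.
Level-4 differences are constant, so h has degree 4.
Fitting a degree-4 polynomial gives h(n) = n^4 - 3n³ + n² + 3n - 1.
Then h(8) = 2647.

2647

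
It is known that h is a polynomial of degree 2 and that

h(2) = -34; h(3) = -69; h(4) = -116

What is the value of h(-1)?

Write h(k) = ak² + bk + c; the 3 given values yield a linear system in the 3 coefficients.
Solving, h(k) = -6k² - 5k.
Then h(-1) = -1.

-1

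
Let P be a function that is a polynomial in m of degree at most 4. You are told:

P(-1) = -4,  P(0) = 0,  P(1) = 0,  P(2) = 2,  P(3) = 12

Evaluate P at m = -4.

First differences: 4, 0, 2, 10. Second differences: -4, 2, 8. Third differences: 6, 6.
Level-3 differences are constant, so P has degree 3.
Fitting a degree-3 polynomial gives P(m) = m³ - 2m² + m.
Then P(-4) = -100.

-100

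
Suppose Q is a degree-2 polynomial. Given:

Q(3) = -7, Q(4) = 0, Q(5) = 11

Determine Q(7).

45

Write Q(n) = an² + bn + c; the 3 given values yield a linear system in the 3 coefficients.
Solving, Q(n) = 2n² - 7n - 4.
Then Q(7) = 45.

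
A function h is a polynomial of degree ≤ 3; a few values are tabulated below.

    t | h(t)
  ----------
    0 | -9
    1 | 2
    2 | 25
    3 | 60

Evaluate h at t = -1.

-8

Write h(t) = at³ + bt² + ct + d; the 4 given values yield a linear system in the 4 coefficients.
Solving, the leading coefficient vanishes, and h(t) = 6t² + 5t - 9.
Then h(-1) = -8.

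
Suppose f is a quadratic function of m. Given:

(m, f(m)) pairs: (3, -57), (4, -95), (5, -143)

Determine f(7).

Write f(m) = am² + bm + c; the 3 given values yield a linear system in the 3 coefficients.
Solving, f(m) = -5m² - 3m - 3.
Then f(7) = -269.

-269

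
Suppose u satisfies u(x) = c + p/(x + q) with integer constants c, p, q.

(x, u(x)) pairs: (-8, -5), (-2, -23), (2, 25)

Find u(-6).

(u(x) − c)(x + q) = p for each data point; the three points give a linear system in c and q, then p follows.
Solving: c = 1, q = 0, p = 48, so u(x) = 1 + 48/(x + 0).
Then u(-6) = 1 + 48/(-6) = -7.

-7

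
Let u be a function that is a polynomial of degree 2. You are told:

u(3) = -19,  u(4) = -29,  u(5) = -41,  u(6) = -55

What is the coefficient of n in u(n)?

-3

First differences: -10, -12, -14. Second differences: -2, -2.
Level-2 differences are constant, so u has degree 2.
Fitting a degree-2 polynomial gives u(n) = -n² - 3n - 1.
The coefficient of n is -3.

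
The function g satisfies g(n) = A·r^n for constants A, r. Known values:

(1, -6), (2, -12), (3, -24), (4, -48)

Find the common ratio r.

Consecutive ratio: -12/(-6) = 2, and -24/(-12) = 2, so r = 2.
Then A·2^1 = -6 gives A = -3, and g(n) = -3·2^n.

2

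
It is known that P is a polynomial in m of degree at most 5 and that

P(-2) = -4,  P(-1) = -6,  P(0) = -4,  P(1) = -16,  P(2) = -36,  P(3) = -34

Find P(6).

First differences: -2, 2, -12, -20, 2. Second differences: 4, -14, -8, 22. Third differences: -18, 6, 30. Fourth differences: 24, 24.
Level-4 differences are constant, so P has degree 4.
Fitting a degree-4 polynomial gives P(m) = m^4 - m³ - 8m² - 4m - 4.
Then P(6) = 764.

764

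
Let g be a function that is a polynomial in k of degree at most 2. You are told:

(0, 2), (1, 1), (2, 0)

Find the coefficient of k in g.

-1

First differences: -1, -1.
Level-1 differences are constant, so g has degree 1.
Fitting a degree-1 polynomial gives g(k) = -k + 2.
The coefficient of k is -1.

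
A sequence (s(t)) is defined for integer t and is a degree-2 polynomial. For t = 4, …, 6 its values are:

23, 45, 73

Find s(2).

-3

Write s(t) = at² + bt + c; the 3 given values yield a linear system in the 3 coefficients.
Solving, s(t) = 3t² - 5t - 5.
Then s(2) = -3.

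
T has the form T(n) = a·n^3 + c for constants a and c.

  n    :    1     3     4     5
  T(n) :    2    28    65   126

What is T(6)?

From T(1) = 2 and T(3) = 28: 1a + c = 2 and 27a + c = 28.
Subtracting: 26a = 26, so a = 1; then c = 2 − 1·1 = 1.
So T(n) = 1n³ + 1, and T(6) = 217.

217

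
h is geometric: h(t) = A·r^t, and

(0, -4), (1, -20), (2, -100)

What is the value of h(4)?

Consecutive ratio: -20/(-4) = 5, and -100/(-20) = 5, so r = 5.
Then A·5^0 = -4 gives A = -4, and h(t) = -4·5^t.
h(4) = -4·5^4 = -2500.

-2500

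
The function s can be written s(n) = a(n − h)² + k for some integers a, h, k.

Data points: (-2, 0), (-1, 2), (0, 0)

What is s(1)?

First differences 2, -2; second difference -4 = 2a, so a = -2.
Expanding, the n-coefficient is −2ah = 4h; matching it to the data gives h = -1, and then k = 2.
So s(n) = -2(n + 1)² + 2.
s(1) = -2·2² + 2 = -6.

-6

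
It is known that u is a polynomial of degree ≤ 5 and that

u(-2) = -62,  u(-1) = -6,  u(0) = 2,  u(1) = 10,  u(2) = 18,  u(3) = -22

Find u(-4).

-750

First differences: 56, 8, 8, 8, -40. Second differences: -48, 0, 0, -48. Third differences: 48, 0, -48. Fourth differences: -48, -48.
Level-4 differences are constant, so u has degree 4.
Fitting a degree-4 polynomial gives u(x) = -2x^4 + 4x³ + 2x² + 4x + 2.
Then u(-4) = -750.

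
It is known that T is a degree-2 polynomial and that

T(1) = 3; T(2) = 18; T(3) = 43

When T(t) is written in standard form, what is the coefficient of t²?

5

Write T(t) = at² + bt + c; the 3 given values yield a linear system in the 3 coefficients.
Solving, T(t) = 5t² - 2.
The coefficient of t² is 5.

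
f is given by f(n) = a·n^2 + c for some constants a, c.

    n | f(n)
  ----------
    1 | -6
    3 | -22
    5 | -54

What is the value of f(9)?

-166

From f(1) = -6 and f(3) = -22: 1a + c = -6 and 9a + c = -22.
Subtracting: 8a = -16, so a = -2; then c = -6 − (-2)·1 = -4.
So f(n) = -2n² − 4, and f(9) = -166.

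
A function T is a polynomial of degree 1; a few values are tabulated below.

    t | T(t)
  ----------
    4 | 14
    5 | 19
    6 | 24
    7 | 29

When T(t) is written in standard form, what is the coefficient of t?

First differences: 5, 5, 5.
Level-1 differences are constant, so T has degree 1.
Fitting a degree-1 polynomial gives T(t) = 5t - 6.
The coefficient of t is 5.

5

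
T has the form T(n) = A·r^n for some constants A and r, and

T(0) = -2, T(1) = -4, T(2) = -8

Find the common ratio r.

2

Consecutive ratio: -4/(-2) = 2, and -8/(-4) = 2, so r = 2.
Then A·2^0 = -2 gives A = -2, and T(n) = -2·2^n.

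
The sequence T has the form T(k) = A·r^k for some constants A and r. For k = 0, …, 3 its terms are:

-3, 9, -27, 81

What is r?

Consecutive ratio: 9/(-3) = -3, and -27/9 = -3, so r = -3.
Then A·(-3)^0 = -3 gives A = -3, and T(k) = -3·(-3)^k.

-3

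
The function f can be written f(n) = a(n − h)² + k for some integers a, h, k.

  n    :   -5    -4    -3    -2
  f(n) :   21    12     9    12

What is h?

-3

First differences -9, -3, 3; second difference 6 = 2a, so a = 3.
Expanding, the n-coefficient is −2ah = -6h; matching it to the data gives h = -3, and then k = 9.
So f(n) = 3(n + 3)² + 9.
Hence h = -3.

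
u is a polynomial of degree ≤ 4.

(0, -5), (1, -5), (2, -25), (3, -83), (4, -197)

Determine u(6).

First differences: 0, -20, -58, -114. Second differences: -20, -38, -56. Third differences: -18, -18.
Level-3 differences are constant, so u has degree 3.
Fitting a degree-3 polynomial gives u(n) = -3n³ - n² + 4n - 5.
Then u(6) = -665.

-665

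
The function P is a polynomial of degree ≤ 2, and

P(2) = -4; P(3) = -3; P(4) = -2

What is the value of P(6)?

Write P(n) = an² + bn + c; the 3 given values yield a linear system in the 3 coefficients.
Solving, the leading coefficient vanishes, and P(n) = n - 6.
Then P(6) = 0.

0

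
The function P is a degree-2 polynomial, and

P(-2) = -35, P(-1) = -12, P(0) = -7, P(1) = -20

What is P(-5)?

Write P(k) = ak² + bk + c; the 4 given values yield a linear system in the 3 coefficients.
Solving, P(k) = -9k² - 4k - 7.
Then P(-5) = -212.

-212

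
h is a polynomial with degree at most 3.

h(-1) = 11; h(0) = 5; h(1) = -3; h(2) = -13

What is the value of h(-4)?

First differences: -6, -8, -10. Second differences: -2, -2.
Level-2 differences are constant, so h has degree 2.
Fitting a degree-2 polynomial gives h(t) = -t² - 7t + 5.
Then h(-4) = 17.

17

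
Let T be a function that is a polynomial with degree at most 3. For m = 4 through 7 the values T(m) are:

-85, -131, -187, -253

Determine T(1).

-7

First differences: -46, -56, -66. Second differences: -10, -10.
Level-2 differences are constant, so T has degree 2.
Fitting a degree-2 polynomial gives T(m) = -5m² - m - 1.
Then T(1) = -7.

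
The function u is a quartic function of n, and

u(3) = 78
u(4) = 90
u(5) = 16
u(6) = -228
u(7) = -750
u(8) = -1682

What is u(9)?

Write u(n) = an^4 + bn³ + cn² + dn + e; the 6 given values yield a linear system in the 5 coefficients.
Solving, u(n) = -n^4 + 4n³ + 6n² - 3n + 6.
Then u(9) = -3180.

-3180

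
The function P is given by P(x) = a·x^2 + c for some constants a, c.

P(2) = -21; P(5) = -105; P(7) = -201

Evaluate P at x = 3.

-41

From P(2) = -21 and P(5) = -105: 4a + c = -21 and 25a + c = -105.
Subtracting: 21a = -84, so a = -4; then c = -21 − (-4)·4 = -5.
So P(x) = -4x² − 5, and P(3) = -41.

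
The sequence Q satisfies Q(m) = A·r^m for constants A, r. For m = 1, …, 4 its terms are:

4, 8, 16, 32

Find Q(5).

64

Consecutive ratio: 8/4 = 2, and 16/8 = 2, so r = 2.
Then A·2^1 = 4 gives A = 2, and Q(m) = 2·2^m.
Q(5) = 2·2^5 = 64.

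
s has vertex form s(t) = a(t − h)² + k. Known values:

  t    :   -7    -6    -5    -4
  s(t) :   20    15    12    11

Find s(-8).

27

First differences -5, -3, -1; second difference 2 = 2a, so a = 1.
Expanding, the t-coefficient is −2ah = -2h; matching it to the data gives h = -4, and then k = 11.
So s(t) = 1(t + 4)² + 11.
s(-8) = 1·(-4)² + 11 = 27.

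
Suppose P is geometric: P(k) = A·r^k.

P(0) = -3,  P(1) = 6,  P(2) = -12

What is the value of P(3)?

Consecutive ratio: 6/(-3) = -2, and -12/6 = -2, so r = -2.
Then A·(-2)^0 = -3 gives A = -3, and P(k) = -3·(-2)^k.
P(3) = -3·(-2)^3 = 24.

24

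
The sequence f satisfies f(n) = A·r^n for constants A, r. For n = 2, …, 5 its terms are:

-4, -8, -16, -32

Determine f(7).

Consecutive ratio: -8/(-4) = 2, and -16/(-8) = 2, so r = 2.
Then A·2^2 = -4 gives A = -1, and f(n) = -1·2^n.
f(7) = -1·2^7 = -128.

-128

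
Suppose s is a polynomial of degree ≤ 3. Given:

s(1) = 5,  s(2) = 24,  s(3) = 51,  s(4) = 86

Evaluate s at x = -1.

Write s(x) = ax³ + bx² + cx + d; the 4 given values yield a linear system in the 4 coefficients.
Solving, the leading coefficient vanishes, and s(x) = 4x² + 7x - 6.
Then s(-1) = -9.

-9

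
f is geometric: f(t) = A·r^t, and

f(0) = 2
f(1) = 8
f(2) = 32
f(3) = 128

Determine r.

4

Consecutive ratio: 8/2 = 4, and 32/8 = 4, so r = 4.
Then A·4^0 = 2 gives A = 2, and f(t) = 2·4^t.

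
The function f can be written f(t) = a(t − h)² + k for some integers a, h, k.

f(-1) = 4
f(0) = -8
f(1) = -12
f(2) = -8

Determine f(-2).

First differences -12, -4, 4; second difference 8 = 2a, so a = 4.
Expanding, the t-coefficient is −2ah = -8h; matching it to the data gives h = 1, and then k = -12.
So f(t) = 4(t − 1)² − 12.
f(-2) = 4·(-3)² − 12 = 24.

24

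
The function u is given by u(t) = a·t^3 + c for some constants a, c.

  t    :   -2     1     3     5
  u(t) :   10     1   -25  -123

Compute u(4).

-62

From u(-2) = 10 and u(1) = 1: -8a + c = 10 and 1a + c = 1.
Subtracting: 9a = -9, so a = -1; then c = 10 − (-1)·(-8) = 2.
So u(t) = -1t³ + 2, and u(4) = -62.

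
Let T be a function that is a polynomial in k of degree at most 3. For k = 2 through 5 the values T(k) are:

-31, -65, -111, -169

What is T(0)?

1

First differences: -34, -46, -58. Second differences: -12, -12.
Level-2 differences are constant, so T has degree 2.
Fitting a degree-2 polynomial gives T(k) = -6k² - 4k + 1.
Then T(0) = 1.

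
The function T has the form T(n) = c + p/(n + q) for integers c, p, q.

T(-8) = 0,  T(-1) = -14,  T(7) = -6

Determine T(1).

(T(n) − c)(n + q) = p for each data point; the three points give a linear system in c and q, then p follows.
Solving: c = -4, q = 3, p = -20, so T(n) = -4 − 20/(n + 3).
Then T(1) = -4 − 20/4 = -9.

-9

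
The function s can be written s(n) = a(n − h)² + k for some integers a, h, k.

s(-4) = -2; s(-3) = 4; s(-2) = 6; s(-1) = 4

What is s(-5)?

-12

First differences 6, 2, -2; second difference -4 = 2a, so a = -2.
Expanding, the n-coefficient is −2ah = 4h; matching it to the data gives h = -2, and then k = 6.
So s(n) = -2(n + 2)² + 6.
s(-5) = -2·(-3)² + 6 = -12.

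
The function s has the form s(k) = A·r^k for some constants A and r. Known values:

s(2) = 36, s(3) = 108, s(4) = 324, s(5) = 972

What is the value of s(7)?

Consecutive ratio: 108/36 = 3, and 324/108 = 3, so r = 3.
Then A·3^2 = 36 gives A = 4, and s(k) = 4·3^k.
s(7) = 4·3^7 = 8748.

8748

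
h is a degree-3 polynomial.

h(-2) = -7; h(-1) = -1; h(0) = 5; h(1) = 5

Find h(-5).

35

Write h(m) = am³ + bm² + cm + d; the 4 given values yield a linear system in the 4 coefficients.
Solving, h(m) = -m³ - 3m² + 4m + 5.
Then h(-5) = 35.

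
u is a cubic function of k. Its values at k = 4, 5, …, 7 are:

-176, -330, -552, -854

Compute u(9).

-1746

Write u(k) = ak³ + bk² + ck + d; the 4 given values yield a linear system in the 4 coefficients.
Solving, u(k) = -2k³ - 4k² + 4k.
Then u(9) = -1746.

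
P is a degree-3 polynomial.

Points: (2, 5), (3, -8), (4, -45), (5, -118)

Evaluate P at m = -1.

20

Write P(m) = am³ + bm² + cm + d; the 4 given values yield a linear system in the 4 coefficients.
Solving, P(m) = -2m³ + 6m² - 5m + 7.
Then P(-1) = 20.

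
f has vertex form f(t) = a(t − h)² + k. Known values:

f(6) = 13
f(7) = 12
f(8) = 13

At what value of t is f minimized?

First differences -1, 1; second difference 2 = 2a, so a = 1.
Expanding, the t-coefficient is −2ah = -2h; matching it to the data gives h = 7, and then k = 12.
So f(t) = 1(t − 7)² + 12.
Hence h = 7.

7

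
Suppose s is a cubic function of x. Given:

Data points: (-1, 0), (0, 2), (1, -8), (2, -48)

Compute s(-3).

Write s(x) = ax³ + bx² + cx + d; the 4 given values yield a linear system in the 4 coefficients.
Solving, s(x) = -3x³ - 6x² - x + 2.
Then s(-3) = 32.

32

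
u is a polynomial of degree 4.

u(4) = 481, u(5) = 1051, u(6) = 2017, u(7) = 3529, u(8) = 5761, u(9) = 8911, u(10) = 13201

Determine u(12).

26209

First differences: 570, 966, 1512, 2232, 3150, 4290. Second differences: 396, 546, 720, 918, 1140. Third differences: 150, 174, 198, 222. Fourth differences: 24, 24, 24.
Level-4 differences are constant, so u has degree 4.
Fitting a degree-4 polynomial gives u(k) = k^4 + 3k³ + 2k² + 1.
Then u(12) = 26209.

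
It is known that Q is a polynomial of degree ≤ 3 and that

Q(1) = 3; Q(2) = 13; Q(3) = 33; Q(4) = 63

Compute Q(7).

First differences: 10, 20, 30. Second differences: 10, 10.
Level-2 differences are constant, so Q has degree 2.
Fitting a degree-2 polynomial gives Q(k) = 5k² - 5k + 3.
Then Q(7) = 213.

213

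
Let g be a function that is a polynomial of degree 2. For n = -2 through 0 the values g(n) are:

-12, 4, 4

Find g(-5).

Write g(n) = an² + bn + c; the 3 given values yield a linear system in the 3 coefficients.
Solving, g(n) = -8n² - 8n + 4.
Then g(-5) = -156.

-156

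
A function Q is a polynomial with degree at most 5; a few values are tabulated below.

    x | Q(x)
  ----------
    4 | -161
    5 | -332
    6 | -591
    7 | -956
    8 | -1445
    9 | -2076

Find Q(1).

4

First differences: -171, -259, -365, -489, -631. Second differences: -88, -106, -124, -142. Third differences: -18, -18, -18.
Level-3 differences are constant, so Q has degree 3.
Fitting a degree-3 polynomial gives Q(x) = -3x³ + x² + 3x + 3.
Then Q(1) = 4.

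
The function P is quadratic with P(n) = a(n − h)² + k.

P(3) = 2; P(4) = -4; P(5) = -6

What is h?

5

First differences -6, -2; second difference 4 = 2a, so a = 2.
Expanding, the n-coefficient is −2ah = -4h; matching it to the data gives h = 5, and then k = -6.
So P(n) = 2(n − 5)² − 6.
Hence h = 5.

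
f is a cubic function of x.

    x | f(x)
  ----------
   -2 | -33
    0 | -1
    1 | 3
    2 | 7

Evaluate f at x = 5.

79

Write f(x) = ax³ + bx² + cx + d; the 4 given values yield a linear system in the 4 coefficients.
Solving, f(x) = x³ - 3x² + 6x - 1.
Then f(5) = 79.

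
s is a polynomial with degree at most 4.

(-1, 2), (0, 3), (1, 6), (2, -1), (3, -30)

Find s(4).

-93

Write s(n) = an^4 + bn³ + cn² + dn + e; the 5 given values yield a linear system in the 5 coefficients.
Solving, the leading coefficient vanishes, and s(n) = -2n³ + n² + 4n + 3.
Then s(4) = -93.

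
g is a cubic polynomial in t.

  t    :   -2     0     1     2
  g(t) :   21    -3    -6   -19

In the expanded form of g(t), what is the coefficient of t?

Write g(t) = at³ + bt² + ct + d; the 4 given values yield a linear system in the 4 coefficients.
Solving, g(t) = -2t³ + t² - 2t - 3.
The coefficient of t is -2.

-2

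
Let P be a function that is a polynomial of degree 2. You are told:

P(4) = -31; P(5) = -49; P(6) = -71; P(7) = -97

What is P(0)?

First differences: -18, -22, -26. Second differences: -4, -4.
Level-2 differences are constant, so P has degree 2.
Fitting a degree-2 polynomial gives P(m) = -2m² + 1.
The constant term is P(0) = 1.

1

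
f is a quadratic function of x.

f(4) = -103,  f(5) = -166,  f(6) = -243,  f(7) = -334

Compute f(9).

-558

First differences: -63, -77, -91. Second differences: -14, -14.
Level-2 differences are constant, so f has degree 2.
Fitting a degree-2 polynomial gives f(x) = -7x² + 9.
Then f(9) = -558.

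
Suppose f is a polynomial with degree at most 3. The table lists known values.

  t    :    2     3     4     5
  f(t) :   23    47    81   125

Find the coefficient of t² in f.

Write f(t) = at³ + bt² + ct + d; the 4 given values yield a linear system in the 4 coefficients.
Solving, the leading coefficient vanishes, and f(t) = 5t² - t + 5.
The coefficient of t² is 5.

5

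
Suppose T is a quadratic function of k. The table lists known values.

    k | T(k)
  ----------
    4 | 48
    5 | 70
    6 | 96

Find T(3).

Write T(k) = ak² + bk + c; the 3 given values yield a linear system in the 3 coefficients.
Solving, T(k) = 2k² + 4k.
Then T(3) = 30.

30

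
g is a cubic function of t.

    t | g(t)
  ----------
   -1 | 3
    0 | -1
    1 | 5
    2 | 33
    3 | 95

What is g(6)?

First differences: -4, 6, 28, 62. Second differences: 10, 22, 34. Third differences: 12, 12.
Level-3 differences are constant, so g has degree 3.
Fitting a degree-3 polynomial gives g(t) = 2t³ + 5t² - t - 1.
Then g(6) = 605.

605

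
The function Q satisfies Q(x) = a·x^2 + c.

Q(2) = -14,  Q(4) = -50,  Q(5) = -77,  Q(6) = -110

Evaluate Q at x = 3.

-29

From Q(2) = -14 and Q(4) = -50: 4a + c = -14 and 16a + c = -50.
Subtracting: 12a = -36, so a = -3; then c = -14 − (-3)·4 = -2.
So Q(x) = -3x² − 2, and Q(3) = -29.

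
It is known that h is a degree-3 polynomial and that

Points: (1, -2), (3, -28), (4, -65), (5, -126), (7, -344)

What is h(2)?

-9

Write h(n) = an³ + bn² + cn + d; the 5 given values yield a linear system in the 4 coefficients.
Solving, h(n) = -n³ - 1.
Then h(2) = -9.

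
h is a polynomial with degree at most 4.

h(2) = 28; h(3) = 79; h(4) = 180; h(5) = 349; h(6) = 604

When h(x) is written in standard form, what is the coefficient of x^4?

First differences: 51, 101, 169, 255. Second differences: 50, 68, 86. Third differences: 18, 18.
Level-3 differences are constant, so h has degree 3.
Fitting a degree-3 polynomial gives h(x) = 3x³ - 2x² + 4x + 4.
The coefficient of x^4 is 0.

0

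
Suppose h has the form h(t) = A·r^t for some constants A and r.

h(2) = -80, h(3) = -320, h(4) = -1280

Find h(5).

Consecutive ratio: -320/(-80) = 4, and -1280/(-320) = 4, so r = 4.
Then A·4^2 = -80 gives A = -5, and h(t) = -5·4^t.
h(5) = -5·4^5 = -5120.

-5120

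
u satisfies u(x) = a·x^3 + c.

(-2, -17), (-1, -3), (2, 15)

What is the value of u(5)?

249

From u(-2) = -17 and u(-1) = -3: -8a + c = -17 and -1a + c = -3.
Subtracting: 7a = 14, so a = 2; then c = -17 − 2·(-8) = -1.
So u(x) = 2x³ − 1, and u(5) = 249.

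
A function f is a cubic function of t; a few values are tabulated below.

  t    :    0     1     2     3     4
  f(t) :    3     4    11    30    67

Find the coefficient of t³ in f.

First differences: 1, 7, 19, 37. Second differences: 6, 12, 18. Third differences: 6, 6.
Level-3 differences are constant, so f has degree 3.
Fitting a degree-3 polynomial gives f(t) = t³ + 3.
The coefficient of t³ is 1.

1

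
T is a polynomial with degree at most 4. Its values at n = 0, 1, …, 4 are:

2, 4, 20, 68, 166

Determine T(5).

First differences: 2, 16, 48, 98. Second differences: 14, 32, 50. Third differences: 18, 18.
Level-3 differences are constant, so T has degree 3.
Fitting a degree-3 polynomial gives T(n) = 3n³ - 2n² + n + 2.
Then T(5) = 332.

332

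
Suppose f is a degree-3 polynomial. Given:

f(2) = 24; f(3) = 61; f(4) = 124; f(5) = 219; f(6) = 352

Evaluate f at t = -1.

9

First differences: 37, 63, 95, 133. Second differences: 26, 32, 38. Third differences: 6, 6.
Level-3 differences are constant, so f has degree 3.
Fitting a degree-3 polynomial gives f(t) = t³ + 4t² - 2t + 4.
Then f(-1) = 9.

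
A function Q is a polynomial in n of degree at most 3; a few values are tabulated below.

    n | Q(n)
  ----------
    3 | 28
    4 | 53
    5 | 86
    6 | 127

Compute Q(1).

First differences: 25, 33, 41. Second differences: 8, 8.
Level-2 differences are constant, so Q has degree 2.
Fitting a degree-2 polynomial gives Q(n) = 4n² - 3n + 1.
Then Q(1) = 2.

2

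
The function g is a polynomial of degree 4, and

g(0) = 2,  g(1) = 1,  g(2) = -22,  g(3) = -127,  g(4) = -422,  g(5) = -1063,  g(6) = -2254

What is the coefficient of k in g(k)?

First differences: -1, -23, -105, -295, -641, -1191. Second differences: -22, -82, -190, -346, -550. Third differences: -60, -108, -156, -204. Fourth differences: -48, -48, -48.
Level-4 differences are constant, so g has degree 4.
Fitting a degree-4 polynomial gives g(k) = -2k^4 + 2k³ - 3k² + 2k + 2.
The coefficient of k is 2.

2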